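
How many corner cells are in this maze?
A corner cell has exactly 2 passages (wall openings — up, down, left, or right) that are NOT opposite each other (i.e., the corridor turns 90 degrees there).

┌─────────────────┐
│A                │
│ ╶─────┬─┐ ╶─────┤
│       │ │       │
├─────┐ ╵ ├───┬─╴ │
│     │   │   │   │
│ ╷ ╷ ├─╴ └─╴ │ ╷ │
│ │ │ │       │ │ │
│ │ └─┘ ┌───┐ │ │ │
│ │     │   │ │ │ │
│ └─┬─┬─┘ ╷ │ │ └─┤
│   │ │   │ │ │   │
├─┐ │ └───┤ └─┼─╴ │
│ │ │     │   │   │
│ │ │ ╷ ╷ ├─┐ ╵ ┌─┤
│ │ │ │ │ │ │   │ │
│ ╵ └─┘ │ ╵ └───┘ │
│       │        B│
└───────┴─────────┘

Counting corner cells (2 non-opposite passages):
Total corners: 31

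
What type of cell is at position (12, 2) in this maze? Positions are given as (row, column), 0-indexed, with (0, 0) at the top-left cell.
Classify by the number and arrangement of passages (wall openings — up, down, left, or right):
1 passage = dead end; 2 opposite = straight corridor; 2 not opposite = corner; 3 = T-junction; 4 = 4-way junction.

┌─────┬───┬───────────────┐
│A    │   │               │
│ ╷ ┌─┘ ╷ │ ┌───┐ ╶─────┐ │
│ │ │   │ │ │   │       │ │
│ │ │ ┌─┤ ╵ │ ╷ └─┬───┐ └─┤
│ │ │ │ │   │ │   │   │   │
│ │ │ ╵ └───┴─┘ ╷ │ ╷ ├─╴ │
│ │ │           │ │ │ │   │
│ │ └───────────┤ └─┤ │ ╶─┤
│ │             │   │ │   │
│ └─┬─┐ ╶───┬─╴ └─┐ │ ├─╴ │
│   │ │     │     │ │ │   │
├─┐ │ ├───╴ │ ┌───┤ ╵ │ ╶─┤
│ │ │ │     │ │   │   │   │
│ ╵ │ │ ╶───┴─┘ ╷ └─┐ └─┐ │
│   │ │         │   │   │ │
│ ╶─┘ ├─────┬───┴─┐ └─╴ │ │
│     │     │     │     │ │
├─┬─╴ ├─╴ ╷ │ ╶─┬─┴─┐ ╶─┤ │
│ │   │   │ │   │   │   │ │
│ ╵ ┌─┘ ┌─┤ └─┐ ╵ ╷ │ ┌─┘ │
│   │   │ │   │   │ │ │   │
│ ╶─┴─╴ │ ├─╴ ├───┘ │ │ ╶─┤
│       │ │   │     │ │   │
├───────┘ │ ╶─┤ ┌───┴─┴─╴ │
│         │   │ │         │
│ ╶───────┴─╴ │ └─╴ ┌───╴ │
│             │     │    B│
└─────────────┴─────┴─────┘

Checking cell at (12, 2):
Number of passages: 2
Cell type: straight corridor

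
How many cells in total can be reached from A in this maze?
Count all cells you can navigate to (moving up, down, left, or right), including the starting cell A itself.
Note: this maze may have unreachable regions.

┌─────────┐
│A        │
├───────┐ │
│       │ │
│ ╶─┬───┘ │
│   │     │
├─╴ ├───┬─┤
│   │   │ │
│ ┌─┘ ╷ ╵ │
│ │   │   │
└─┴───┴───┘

Using BFS/flood-fill to find all reachable cells from A:
Maze size: 5 × 5 = 25 total cells
16 cell(s) are walled off and cannot be reached from A.
Reachable cells: 9

Reachable region (· marks reachable cells):

┌─────────┐
│A · · · ·│
├───────┐ │
│       │·│
│ ╶─┬───┘ │
│   │· · ·│
├─╴ ├───┬─┤
│   │   │ │
│ ┌─┘ ╷ ╵ │
│ │   │   │
└─┴───┴───┘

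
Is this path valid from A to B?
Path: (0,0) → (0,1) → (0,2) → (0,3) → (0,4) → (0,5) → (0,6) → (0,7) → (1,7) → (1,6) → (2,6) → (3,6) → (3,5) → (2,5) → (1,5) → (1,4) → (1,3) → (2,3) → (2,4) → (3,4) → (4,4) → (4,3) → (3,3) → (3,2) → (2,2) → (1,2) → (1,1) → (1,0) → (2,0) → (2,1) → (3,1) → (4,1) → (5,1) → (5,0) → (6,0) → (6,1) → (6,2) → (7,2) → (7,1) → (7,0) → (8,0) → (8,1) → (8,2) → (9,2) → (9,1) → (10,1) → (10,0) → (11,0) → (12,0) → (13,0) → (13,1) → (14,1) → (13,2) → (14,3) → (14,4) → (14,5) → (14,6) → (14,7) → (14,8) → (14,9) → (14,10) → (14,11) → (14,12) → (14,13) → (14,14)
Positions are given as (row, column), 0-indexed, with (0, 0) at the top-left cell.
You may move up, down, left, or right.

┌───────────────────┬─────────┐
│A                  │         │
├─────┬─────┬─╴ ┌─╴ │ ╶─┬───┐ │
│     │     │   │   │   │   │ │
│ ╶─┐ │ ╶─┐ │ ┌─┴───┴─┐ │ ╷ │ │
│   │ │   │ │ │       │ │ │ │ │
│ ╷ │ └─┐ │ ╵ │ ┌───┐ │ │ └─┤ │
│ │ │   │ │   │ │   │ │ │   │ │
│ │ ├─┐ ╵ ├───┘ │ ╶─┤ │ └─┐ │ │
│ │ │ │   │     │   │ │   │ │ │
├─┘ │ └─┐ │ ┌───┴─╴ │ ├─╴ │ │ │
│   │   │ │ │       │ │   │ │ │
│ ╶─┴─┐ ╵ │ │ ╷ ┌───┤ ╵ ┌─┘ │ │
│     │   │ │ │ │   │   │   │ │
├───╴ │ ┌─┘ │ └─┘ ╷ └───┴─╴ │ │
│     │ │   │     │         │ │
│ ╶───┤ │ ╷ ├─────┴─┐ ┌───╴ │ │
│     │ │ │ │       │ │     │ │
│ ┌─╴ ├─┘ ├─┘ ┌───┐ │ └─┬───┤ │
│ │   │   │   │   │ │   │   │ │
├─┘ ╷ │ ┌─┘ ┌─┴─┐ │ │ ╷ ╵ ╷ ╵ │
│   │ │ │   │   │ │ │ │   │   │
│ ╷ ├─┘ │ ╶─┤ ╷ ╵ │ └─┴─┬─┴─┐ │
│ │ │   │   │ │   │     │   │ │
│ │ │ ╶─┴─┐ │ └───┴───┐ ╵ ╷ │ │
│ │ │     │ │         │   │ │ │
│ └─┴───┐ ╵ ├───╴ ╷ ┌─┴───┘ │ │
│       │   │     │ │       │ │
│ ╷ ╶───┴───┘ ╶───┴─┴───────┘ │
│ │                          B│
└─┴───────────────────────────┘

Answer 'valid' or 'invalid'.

Checking path validity:
Result: Invalid move at step 52: cannot move from (14, 1) to (13, 2).

invalid

Correct solution:

┌───────────────────┬─────────┐
│A → → → → → → ↓    │         │
├─────┬─────┬─╴ ┌─╴ │ ╶─┬───┐ │
│↓ ← ↰│↓ ← ↰│↓ ↲│   │   │   │ │
│ ╶─┐ │ ╶─┐ │ ┌─┴───┴─┐ │ ╷ │ │
│↳ ↓│↑│↳ ↓│↑│↓│       │ │ │ │ │
│ ╷ │ └─┐ │ ╵ │ ┌───┐ │ │ └─┤ │
│ │↓│↑ ↰│↓│↑ ↲│ │   │ │ │   │ │
│ │ ├─┐ ╵ ├───┘ │ ╶─┤ │ └─┐ │ │
│ │↓│ │↑ ↲│     │   │ │   │ │ │
├─┘ │ └─┐ │ ┌───┴─╴ │ ├─╴ │ │ │
│↓ ↲│   │ │ │       │ │   │ │ │
│ ╶─┴─┐ ╵ │ │ ╷ ┌───┤ ╵ ┌─┘ │ │
│↳ → ↓│   │ │ │ │   │   │   │ │
├───╴ │ ┌─┘ │ └─┘ ╷ └───┴─╴ │ │
│↓ ← ↲│ │   │     │         │ │
│ ╶───┤ │ ╷ ├─────┴─┐ ┌───╴ │ │
│↳ → ↓│ │ │ │       │ │     │ │
│ ┌─╴ ├─┘ ├─┘ ┌───┐ │ └─┬───┤ │
│ │↓ ↲│   │   │   │ │   │   │ │
├─┘ ╷ │ ┌─┘ ┌─┴─┐ │ │ ╷ ╵ ╷ ╵ │
│↓ ↲│ │ │   │   │ │ │ │   │   │
│ ╷ ├─┘ │ ╶─┤ ╷ ╵ │ └─┴─┬─┴─┐ │
│↓│ │   │   │ │   │     │   │ │
│ │ │ ╶─┴─┐ │ └───┴───┐ ╵ ╷ │ │
│↓│ │     │ │         │   │ │ │
│ └─┴───┐ ╵ ├───╴ ╷ ┌─┴───┘ │ │
│↳ ↓    │   │     │ │       │ │
│ ╷ ╶───┴───┘ ╶───┴─┴───────┘ │
│ │↳ → → → → → → → → → → → → B│
└─┴───────────────────────────┘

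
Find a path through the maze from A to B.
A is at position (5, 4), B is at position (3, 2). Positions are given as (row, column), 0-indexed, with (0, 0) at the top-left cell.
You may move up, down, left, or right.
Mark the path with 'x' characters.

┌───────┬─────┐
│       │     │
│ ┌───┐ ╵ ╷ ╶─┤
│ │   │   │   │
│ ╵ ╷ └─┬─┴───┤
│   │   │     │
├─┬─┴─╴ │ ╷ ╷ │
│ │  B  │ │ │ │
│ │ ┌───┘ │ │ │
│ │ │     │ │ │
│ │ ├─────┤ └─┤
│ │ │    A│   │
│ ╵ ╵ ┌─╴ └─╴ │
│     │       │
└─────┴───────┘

Finding the shortest path from (5, 4) to (3, 2):
Path length: 8 steps
Directions: left → left → down → left → up → up → up → right

Solution:

┌───────┬─────┐
│       │     │
│ ┌───┐ ╵ ╷ ╶─┤
│ │   │   │   │
│ ╵ ╷ └─┬─┴───┤
│   │   │     │
├─┬─┴─╴ │ ╷ ╷ │
│ │x B  │ │ │ │
│ │ ┌───┘ │ │ │
│ │x│     │ │ │
│ │ ├─────┤ └─┤
│ │x│x x A│   │
│ ╵ ╵ ┌─╴ └─╴ │
│  x x│       │
└─────┴───────┘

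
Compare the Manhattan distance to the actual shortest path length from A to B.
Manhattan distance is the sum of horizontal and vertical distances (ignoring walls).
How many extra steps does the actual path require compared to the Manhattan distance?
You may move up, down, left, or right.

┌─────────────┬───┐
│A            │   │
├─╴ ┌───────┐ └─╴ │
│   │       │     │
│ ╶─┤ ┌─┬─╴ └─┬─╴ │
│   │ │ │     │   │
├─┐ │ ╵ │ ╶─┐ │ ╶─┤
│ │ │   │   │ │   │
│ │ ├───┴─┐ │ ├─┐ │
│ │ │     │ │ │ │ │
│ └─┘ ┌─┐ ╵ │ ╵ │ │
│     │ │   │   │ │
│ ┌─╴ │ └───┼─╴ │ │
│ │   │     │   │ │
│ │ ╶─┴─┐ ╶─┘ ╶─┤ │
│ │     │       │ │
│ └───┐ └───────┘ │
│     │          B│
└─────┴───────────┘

Manhattan distance: |8 - 0| + |8 - 0| = 16
Actual path length: 18
Extra steps: 18 - 16 = 2

Solution:

┌─────────────┬───┐
│A → → → → → ↓│   │
├─╴ ┌───────┐ └─╴ │
│   │       │↳ → ↓│
│ ╶─┤ ┌─┬─╴ └─┬─╴ │
│   │ │ │     │↓ ↲│
├─┐ │ ╵ │ ╶─┐ │ ╶─┤
│ │ │   │   │ │↳ ↓│
│ │ ├───┴─┐ │ ├─┐ │
│ │ │     │ │ │ │↓│
│ └─┘ ┌─┐ ╵ │ ╵ │ │
│     │ │   │   │↓│
│ ┌─╴ │ └───┼─╴ │ │
│ │   │     │   │↓│
│ │ ╶─┴─┐ ╶─┘ ╶─┤ │
│ │     │       │↓│
│ └───┐ └───────┘ │
│     │          B│
└─────┴───────────┘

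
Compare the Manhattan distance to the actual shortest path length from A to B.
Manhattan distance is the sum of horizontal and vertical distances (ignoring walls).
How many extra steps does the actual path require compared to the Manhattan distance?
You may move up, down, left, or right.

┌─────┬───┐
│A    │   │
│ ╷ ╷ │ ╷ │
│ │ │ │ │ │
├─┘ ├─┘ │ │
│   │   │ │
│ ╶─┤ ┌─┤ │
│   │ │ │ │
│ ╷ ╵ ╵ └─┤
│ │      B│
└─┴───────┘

Manhattan distance: |4 - 0| + |4 - 0| = 8
Actual path length: 10
Extra steps: 10 - 8 = 2

Solution:

┌─────┬───┐
│A ↓  │   │
│ ╷ ╷ │ ╷ │
│ │↓│ │ │ │
├─┘ ├─┘ │ │
│↓ ↲│   │ │
│ ╶─┤ ┌─┤ │
│↳ ↓│ │ │ │
│ ╷ ╵ ╵ └─┤
│ │↳ → → B│
└─┴───────┘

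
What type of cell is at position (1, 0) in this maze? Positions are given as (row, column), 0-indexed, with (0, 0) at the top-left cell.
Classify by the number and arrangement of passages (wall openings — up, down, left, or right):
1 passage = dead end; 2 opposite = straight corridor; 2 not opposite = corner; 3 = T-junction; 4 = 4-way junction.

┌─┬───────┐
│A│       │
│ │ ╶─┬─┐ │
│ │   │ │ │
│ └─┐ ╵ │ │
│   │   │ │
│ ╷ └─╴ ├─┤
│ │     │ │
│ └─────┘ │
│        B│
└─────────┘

Checking cell at (1, 0):
Number of passages: 2
Cell type: straight corridor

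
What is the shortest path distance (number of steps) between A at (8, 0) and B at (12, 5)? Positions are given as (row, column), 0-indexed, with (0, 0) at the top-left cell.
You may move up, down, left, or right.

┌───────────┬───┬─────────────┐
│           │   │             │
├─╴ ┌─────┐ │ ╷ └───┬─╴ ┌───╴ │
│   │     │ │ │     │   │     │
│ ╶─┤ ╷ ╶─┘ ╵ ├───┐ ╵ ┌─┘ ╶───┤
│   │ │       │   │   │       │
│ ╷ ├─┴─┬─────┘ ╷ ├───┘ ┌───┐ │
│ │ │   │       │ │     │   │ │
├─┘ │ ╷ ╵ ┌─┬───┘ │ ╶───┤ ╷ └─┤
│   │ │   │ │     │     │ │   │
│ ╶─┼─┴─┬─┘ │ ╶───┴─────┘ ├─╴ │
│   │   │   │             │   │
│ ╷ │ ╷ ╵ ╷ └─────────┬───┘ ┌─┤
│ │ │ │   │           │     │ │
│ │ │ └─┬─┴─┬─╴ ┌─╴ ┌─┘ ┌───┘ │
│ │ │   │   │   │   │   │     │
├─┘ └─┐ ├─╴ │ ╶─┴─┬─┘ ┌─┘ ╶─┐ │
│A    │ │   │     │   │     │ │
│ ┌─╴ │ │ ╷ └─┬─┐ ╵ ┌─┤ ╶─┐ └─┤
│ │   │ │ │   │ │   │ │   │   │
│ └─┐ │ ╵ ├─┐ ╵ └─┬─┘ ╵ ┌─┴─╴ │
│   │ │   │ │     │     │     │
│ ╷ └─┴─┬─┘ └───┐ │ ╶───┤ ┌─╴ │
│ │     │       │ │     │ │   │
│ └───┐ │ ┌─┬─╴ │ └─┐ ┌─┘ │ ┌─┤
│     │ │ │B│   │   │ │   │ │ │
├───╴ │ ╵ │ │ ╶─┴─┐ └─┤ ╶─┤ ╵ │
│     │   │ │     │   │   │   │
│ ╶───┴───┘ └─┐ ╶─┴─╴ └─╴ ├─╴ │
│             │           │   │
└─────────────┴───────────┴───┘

Finding path from (8, 0) to (12, 5):
Path: (8,0) → (9,0) → (10,0) → (11,0) → (12,0) → (12,1) → (12,2) → (13,2) → (13,1) → (13,0) → (14,0) → (14,1) → (14,2) → (14,3) → (14,4) → (14,5) → (13,5) → (12,5)
Distance: 17 steps

Solution:

┌───────────┬───┬─────────────┐
│           │   │             │
├─╴ ┌─────┐ │ ╷ └───┬─╴ ┌───╴ │
│   │     │ │ │     │   │     │
│ ╶─┤ ╷ ╶─┘ ╵ ├───┐ ╵ ┌─┘ ╶───┤
│   │ │       │   │   │       │
│ ╷ ├─┴─┬─────┘ ╷ ├───┘ ┌───┐ │
│ │ │   │       │ │     │   │ │
├─┘ │ ╷ ╵ ┌─┬───┘ │ ╶───┤ ╷ └─┤
│   │ │   │ │     │     │ │   │
│ ╶─┼─┴─┬─┘ │ ╶───┴─────┘ ├─╴ │
│   │   │   │             │   │
│ ╷ │ ╷ ╵ ╷ └─────────┬───┘ ┌─┤
│ │ │ │   │           │     │ │
│ │ │ └─┬─┴─┬─╴ ┌─╴ ┌─┘ ┌───┘ │
│ │ │   │   │   │   │   │     │
├─┘ └─┐ ├─╴ │ ╶─┴─┬─┘ ┌─┘ ╶─┐ │
│A    │ │   │     │   │     │ │
│ ┌─╴ │ │ ╷ └─┬─┐ ╵ ┌─┤ ╶─┐ └─┤
│↓│   │ │ │   │ │   │ │   │   │
│ └─┐ │ ╵ ├─┐ ╵ └─┬─┘ ╵ ┌─┴─╴ │
│↓  │ │   │ │     │     │     │
│ ╷ └─┴─┬─┘ └───┐ │ ╶───┤ ┌─╴ │
│↓│     │       │ │     │ │   │
│ └───┐ │ ┌─┬─╴ │ └─┐ ┌─┘ │ ┌─┤
│↳ → ↓│ │ │B│   │   │ │   │ │ │
├───╴ │ ╵ │ │ ╶─┴─┐ └─┤ ╶─┤ ╵ │
│↓ ← ↲│   │↑│     │   │   │   │
│ ╶───┴───┘ └─┐ ╶─┴─╴ └─╴ ├─╴ │
│↳ → → → → ↑  │           │   │
└─────────────┴───────────┴───┘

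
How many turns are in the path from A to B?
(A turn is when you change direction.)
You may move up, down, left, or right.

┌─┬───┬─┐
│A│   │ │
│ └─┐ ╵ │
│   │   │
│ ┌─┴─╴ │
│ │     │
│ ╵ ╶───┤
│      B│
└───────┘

Directions: down, down, down, right, right, right
Number of turns: 1

Solution:

┌─┬───┬─┐
│A│   │ │
│ └─┐ ╵ │
│↓  │   │
│ ┌─┴─╴ │
│↓│     │
│ ╵ ╶───┤
│↳ → → B│
└───────┘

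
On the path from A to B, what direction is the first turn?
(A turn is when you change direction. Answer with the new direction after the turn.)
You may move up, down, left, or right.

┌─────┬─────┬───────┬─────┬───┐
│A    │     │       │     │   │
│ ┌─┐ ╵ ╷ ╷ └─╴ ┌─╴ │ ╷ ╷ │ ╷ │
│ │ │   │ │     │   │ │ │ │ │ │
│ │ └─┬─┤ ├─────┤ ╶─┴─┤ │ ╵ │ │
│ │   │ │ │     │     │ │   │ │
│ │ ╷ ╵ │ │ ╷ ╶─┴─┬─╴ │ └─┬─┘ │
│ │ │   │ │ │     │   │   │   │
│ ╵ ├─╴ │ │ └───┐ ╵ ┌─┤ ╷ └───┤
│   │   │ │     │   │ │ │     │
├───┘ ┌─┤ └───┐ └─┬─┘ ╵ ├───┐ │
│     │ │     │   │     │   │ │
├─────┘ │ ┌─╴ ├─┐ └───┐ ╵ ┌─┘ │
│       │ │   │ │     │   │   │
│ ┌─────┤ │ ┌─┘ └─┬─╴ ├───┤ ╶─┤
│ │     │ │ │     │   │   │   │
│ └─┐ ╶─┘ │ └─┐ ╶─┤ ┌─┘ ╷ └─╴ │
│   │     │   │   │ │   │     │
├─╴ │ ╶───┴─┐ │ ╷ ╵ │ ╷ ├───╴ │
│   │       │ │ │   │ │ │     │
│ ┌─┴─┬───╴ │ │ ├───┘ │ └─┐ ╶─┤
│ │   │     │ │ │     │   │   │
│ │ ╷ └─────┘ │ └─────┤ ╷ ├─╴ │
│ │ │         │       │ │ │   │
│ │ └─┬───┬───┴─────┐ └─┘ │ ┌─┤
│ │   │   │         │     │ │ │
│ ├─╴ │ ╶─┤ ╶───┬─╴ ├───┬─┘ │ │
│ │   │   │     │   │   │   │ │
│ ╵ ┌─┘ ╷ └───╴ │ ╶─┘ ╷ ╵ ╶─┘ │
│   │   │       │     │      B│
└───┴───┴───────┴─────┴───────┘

Directions: right, right, down, right, up, right, right, down, right, right, up, right, right, down, left, down, right, right, down, left, down, left, up, left, left, up, left, down, down, right, right, down, right, down, right, right, down, left, down, down, left, up, left, down, down, down, right, right, right, down, right, right, up, up, left, up, up, up, right, down, right, right, down, left, down, right, down, left, down, down, left, down, right, right
First turn direction: down

Solution:

┌─────┬─────┬───────┬─────┬───┐
│A → ↓│↱ → ↓│  ↱ → ↓│     │   │
│ ┌─┐ ╵ ╷ ╷ └─╴ ┌─╴ │ ╷ ╷ │ ╷ │
│ │ │↳ ↑│ │↳ → ↑│↓ ↲│ │ │ │ │ │
│ │ └─┬─┤ ├─────┤ ╶─┴─┤ │ ╵ │ │
│ │   │ │ │↓ ↰  │↳ → ↓│ │   │ │
│ │ ╷ ╵ │ │ ╷ ╶─┴─┬─╴ │ └─┬─┘ │
│ │ │   │ │↓│↑ ← ↰│↓ ↲│   │   │
│ ╵ ├─╴ │ │ └───┐ ╵ ┌─┤ ╷ └───┤
│   │   │ │↳ → ↓│↑ ↲│ │ │     │
├───┘ ┌─┤ └───┐ └─┬─┘ ╵ ├───┐ │
│     │ │     │↳ ↓│     │   │ │
├─────┘ │ ┌─╴ ├─┐ └───┐ ╵ ┌─┘ │
│       │ │   │ │↳ → ↓│   │   │
│ ┌─────┤ │ ┌─┘ └─┬─╴ ├───┤ ╶─┤
│ │     │ │ │     │↓ ↲│↱ ↓│   │
│ └─┐ ╶─┘ │ └─┐ ╶─┤ ┌─┘ ╷ └─╴ │
│   │     │   │↓ ↰│↓│  ↑│↳ → ↓│
├─╴ │ ╶───┴─┐ │ ╷ ╵ │ ╷ ├───╴ │
│   │       │ │↓│↑ ↲│ │↑│  ↓ ↲│
│ ┌─┴─┬───╴ │ │ ├───┘ │ └─┐ ╶─┤
│ │   │     │ │↓│     │↑ ↰│↳ ↓│
│ │ ╷ └─────┘ │ └─────┤ ╷ ├─╴ │
│ │ │         │↳ → → ↓│ │↑│↓ ↲│
│ │ └─┬───┬───┴─────┐ └─┘ │ ┌─┤
│ │   │   │         │↳ → ↑│↓│ │
│ ├─╴ │ ╶─┤ ╶───┬─╴ ├───┬─┘ │ │
│ │   │   │     │   │   │↓ ↲│ │
│ ╵ ┌─┘ ╷ └───╴ │ ╶─┘ ╷ ╵ ╶─┘ │
│   │   │       │     │  ↳ → B│
└───┴───┴───────┴─────┴───────┘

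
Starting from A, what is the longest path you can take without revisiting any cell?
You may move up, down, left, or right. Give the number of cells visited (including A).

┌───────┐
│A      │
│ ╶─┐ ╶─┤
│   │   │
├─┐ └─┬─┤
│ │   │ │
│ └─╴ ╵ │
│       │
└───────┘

Finding longest simple path using DFS:
Start: (0, 0)
Longest path visits 9 cells
Path: A → down → right → down → right → down → left → left → up

Solution:

┌───────┐
│A      │
│ ╶─┐ ╶─┤
│↳ ↓│   │
├─┐ └─┬─┤
│B│↳ ↓│ │
│ └─╴ ╵ │
│↑ ← ↲  │
└───────┘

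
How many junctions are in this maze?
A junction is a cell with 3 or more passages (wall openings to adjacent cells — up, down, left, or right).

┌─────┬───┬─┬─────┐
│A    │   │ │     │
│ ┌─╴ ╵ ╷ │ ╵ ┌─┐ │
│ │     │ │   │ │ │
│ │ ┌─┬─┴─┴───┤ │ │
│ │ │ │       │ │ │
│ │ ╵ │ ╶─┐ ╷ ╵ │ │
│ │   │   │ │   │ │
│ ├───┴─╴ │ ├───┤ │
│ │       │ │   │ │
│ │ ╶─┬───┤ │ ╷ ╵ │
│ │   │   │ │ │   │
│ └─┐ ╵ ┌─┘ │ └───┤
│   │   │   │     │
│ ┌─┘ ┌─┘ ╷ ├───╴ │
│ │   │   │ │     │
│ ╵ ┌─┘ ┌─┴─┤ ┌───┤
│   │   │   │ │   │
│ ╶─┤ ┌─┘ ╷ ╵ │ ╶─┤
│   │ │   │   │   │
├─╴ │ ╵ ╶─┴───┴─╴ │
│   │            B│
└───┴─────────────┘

Checking each cell for number of passages:

Junctions found (3+ passages):
  (1, 2): 3 passages
  (2, 5): 3 passages
  (6, 0): 3 passages
  (6, 2): 3 passages
  (6, 5): 3 passages
  (8, 0): 3 passages
  (10, 3): 3 passages
Total junctions: 7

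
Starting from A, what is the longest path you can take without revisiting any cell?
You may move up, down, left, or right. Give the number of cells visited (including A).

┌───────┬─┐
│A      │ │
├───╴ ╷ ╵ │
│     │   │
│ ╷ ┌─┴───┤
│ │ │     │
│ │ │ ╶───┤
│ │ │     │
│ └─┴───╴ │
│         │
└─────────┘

Finding longest simple path using DFS:
Start: (0, 0)
Longest path visits 19 cells
Path: A → right → right → down → left → left → down → down → down → right → right → right → right → up → left → left → up → right → right

Solution:

┌───────┬─┐
│A → ↓  │ │
├───╴ ╷ ╵ │
│↓ ← ↲│   │
│ ╷ ┌─┴───┤
│↓│ │↱ → B│
│ │ │ ╶───┤
│↓│ │↑ ← ↰│
│ └─┴───╴ │
│↳ → → → ↑│
└─────────┘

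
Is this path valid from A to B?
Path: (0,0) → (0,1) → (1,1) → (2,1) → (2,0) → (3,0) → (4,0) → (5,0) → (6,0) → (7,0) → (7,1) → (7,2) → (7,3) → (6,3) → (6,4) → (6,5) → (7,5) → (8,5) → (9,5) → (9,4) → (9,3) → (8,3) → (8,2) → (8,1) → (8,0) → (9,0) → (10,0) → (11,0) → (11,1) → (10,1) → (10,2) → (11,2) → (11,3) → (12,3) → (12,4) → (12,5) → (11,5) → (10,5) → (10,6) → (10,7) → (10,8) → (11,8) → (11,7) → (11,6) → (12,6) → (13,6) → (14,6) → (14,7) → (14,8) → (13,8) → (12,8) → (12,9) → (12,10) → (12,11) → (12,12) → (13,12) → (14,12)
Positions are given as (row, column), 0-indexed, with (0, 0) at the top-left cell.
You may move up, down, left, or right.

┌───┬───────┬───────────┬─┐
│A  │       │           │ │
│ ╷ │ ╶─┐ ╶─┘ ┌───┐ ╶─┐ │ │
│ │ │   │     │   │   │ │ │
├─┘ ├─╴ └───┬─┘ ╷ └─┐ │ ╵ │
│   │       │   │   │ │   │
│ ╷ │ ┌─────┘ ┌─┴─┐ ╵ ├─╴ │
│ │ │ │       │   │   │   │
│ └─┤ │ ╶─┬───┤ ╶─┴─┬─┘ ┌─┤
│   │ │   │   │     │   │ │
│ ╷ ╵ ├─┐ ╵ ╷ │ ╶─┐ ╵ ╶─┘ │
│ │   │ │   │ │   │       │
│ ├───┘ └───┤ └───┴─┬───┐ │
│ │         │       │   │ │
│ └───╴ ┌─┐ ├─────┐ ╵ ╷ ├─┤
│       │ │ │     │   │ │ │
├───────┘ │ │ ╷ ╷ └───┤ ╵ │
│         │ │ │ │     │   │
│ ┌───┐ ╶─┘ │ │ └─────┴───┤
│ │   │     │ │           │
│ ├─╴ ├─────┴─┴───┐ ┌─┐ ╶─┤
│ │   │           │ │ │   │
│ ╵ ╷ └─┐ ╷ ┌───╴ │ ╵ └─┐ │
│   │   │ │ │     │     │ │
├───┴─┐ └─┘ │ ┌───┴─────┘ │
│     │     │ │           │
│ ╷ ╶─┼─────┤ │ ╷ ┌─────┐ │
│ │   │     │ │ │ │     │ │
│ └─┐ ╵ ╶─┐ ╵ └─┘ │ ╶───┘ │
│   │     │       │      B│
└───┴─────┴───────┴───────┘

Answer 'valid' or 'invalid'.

Checking path validity:
Result: All consecutive moves are passable.

valid

Correct solution:

┌───┬───────┬───────────┬─┐
│A ↓│       │           │ │
│ ╷ │ ╶─┐ ╶─┘ ┌───┐ ╶─┐ │ │
│ │↓│   │     │   │   │ │ │
├─┘ ├─╴ └───┬─┘ ╷ └─┐ │ ╵ │
│↓ ↲│       │   │   │ │   │
│ ╷ │ ┌─────┘ ┌─┴─┐ ╵ ├─╴ │
│↓│ │ │       │   │   │   │
│ └─┤ │ ╶─┬───┤ ╶─┴─┬─┘ ┌─┤
│↓  │ │   │   │     │   │ │
│ ╷ ╵ ├─┐ ╵ ╷ │ ╶─┐ ╵ ╶─┘ │
│↓│   │ │   │ │   │       │
│ ├───┘ └───┤ └───┴─┬───┐ │
│↓│    ↱ → ↓│       │   │ │
│ └───╴ ┌─┐ ├─────┐ ╵ ╷ ├─┤
│↳ → → ↑│ │↓│     │   │ │ │
├───────┘ │ │ ╷ ╷ └───┤ ╵ │
│↓ ← ← ↰  │↓│ │ │     │   │
│ ┌───┐ ╶─┘ │ │ └─────┴───┤
│↓│   │↑ ← ↲│ │           │
│ ├─╴ ├─────┴─┴───┐ ┌─┐ ╶─┤
│↓│↱ ↓│    ↱ → → ↓│ │ │   │
│ ╵ ╷ └─┐ ╷ ┌───╴ │ ╵ └─┐ │
│↳ ↑│↳ ↓│ │↑│↓ ← ↲│     │ │
├───┴─┐ └─┘ │ ┌───┴─────┘ │
│     │↳ → ↑│↓│  ↱ → → → ↓│
│ ╷ ╶─┼─────┤ │ ╷ ┌─────┐ │
│ │   │     │↓│ │↑│     │↓│
│ └─┐ ╵ ╶─┐ ╵ └─┘ │ ╶───┘ │
│   │     │  ↳ → ↑│      B│
└───┴─────┴───────┴───────┘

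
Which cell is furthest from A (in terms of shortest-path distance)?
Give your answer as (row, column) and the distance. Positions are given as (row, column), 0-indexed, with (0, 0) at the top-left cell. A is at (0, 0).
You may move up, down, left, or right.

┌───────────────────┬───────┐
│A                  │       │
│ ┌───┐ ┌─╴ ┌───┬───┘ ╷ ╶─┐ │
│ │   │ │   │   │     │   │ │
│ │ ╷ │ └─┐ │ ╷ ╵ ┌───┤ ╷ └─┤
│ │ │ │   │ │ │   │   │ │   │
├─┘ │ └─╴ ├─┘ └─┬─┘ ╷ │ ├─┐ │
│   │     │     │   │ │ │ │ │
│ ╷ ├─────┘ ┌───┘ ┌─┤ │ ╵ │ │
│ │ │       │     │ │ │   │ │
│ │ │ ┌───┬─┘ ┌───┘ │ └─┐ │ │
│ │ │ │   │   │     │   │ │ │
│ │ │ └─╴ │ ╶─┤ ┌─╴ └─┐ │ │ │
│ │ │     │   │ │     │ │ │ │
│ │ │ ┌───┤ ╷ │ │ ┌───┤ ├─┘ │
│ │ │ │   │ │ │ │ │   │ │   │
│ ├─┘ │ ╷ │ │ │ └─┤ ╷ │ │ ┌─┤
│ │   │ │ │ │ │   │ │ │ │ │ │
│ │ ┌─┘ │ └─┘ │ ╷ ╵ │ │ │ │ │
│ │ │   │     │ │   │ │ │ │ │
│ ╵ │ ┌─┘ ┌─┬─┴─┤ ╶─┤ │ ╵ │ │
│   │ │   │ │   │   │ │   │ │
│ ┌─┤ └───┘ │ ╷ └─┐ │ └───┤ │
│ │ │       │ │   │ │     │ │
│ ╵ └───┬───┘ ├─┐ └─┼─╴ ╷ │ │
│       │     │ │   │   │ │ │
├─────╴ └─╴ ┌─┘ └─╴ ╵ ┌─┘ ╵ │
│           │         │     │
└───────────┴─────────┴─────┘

Computing BFS distances from A to all cells:
Furthest cell: (10, 5)
Distance: 95 steps

Path from A to the furthest cell:

┌───────────────────┬───────┐
│A → → ↓            │↱ ↓    │
│ ┌───┐ ┌─╴ ┌───┬───┘ ╷ ╶─┐ │
│ │↓ ↰│↓│   │↱ ↓│↱ → ↑│↳ ↓│ │
│ │ ╷ │ └─┐ │ ╷ ╵ ┌───┤ ╷ └─┤
│ │↓│↑│↳ ↓│ │↑│↳ ↑│↓ ↰│ │↳ ↓│
├─┘ │ └─╴ ├─┘ └─┬─┘ ╷ │ ├─┐ │
│↓ ↲│↑ ← ↲│↱ ↑  │↓ ↲│↑│ │ │↓│
│ ╷ ├─────┘ ┌───┘ ┌─┤ │ ╵ │ │
│↓│ │↱ → → ↑│↓ ← ↲│ │↑│   │↓│
│ │ │ ┌───┬─┘ ┌───┘ │ └─┐ │ │
│↓│ │↑│   │↓ ↲│     │↑ ↰│ │↓│
│ │ │ └─╴ │ ╶─┤ ┌─╴ └─┐ │ │ │
│↓│ │↑    │↳ ↓│ │     │↑│ │↓│
│ │ │ ┌───┤ ╷ │ │ ┌───┤ ├─┘ │
│↓│ │↑│↓ ↰│ │↓│ │ │   │↑│↓ ↲│
│ ├─┘ │ ╷ │ │ │ └─┤ ╷ │ │ ┌─┤
│↓│↱ ↑│↓│↑│ │↓│   │ │ │↑│↓│ │
│ │ ┌─┘ │ └─┘ │ ╷ ╵ │ │ │ │ │
│↓│↑│↓ ↲│↑ ← ↲│ │   │ │↑│↓│ │
│ ╵ │ ┌─┘ ┌─┬─┴─┤ ╶─┤ │ ╵ │ │
│↳ ↑│↓│   │B│   │   │ │↑ ↲│ │
│ ┌─┤ └───┘ │ ╷ └─┐ │ └───┤ │
│ │ │↳ → → ↑│ │   │ │     │ │
│ ╵ └───┬───┘ ├─┐ └─┼─╴ ╷ │ │
│       │     │ │   │   │ │ │
├─────╴ └─╴ ┌─┘ └─╴ ╵ ┌─┘ ╵ │
│           │         │     │
└───────────┴─────────┴─────┘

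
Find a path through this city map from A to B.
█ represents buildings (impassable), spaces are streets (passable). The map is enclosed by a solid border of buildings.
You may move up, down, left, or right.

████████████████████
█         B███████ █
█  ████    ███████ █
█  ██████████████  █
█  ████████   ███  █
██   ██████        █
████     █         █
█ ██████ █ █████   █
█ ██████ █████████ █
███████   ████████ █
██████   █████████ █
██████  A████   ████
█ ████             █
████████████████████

Finding the shortest path from A to B:
Movement: cardinal only
Path length: 24 steps
Directions: up → up → up → up → up → left → left → left → left → up → left → left → up → up → up → up → right → right → right → right → right → right → right → right

Solution:

████████████████████
█ ↱→→→→→→→B███████ █
█ ↑████    ███████ █
█ ↑██████████████  █
█ ↑████████   ███  █
██↑←↰██████        █
████↑←←←↰█         █
█ ██████↑█ █████   █
█ ██████↑█████████ █
███████ ↑ ████████ █
██████  ↑█████████ █
██████  A████   ████
█ ████             █
████████████████████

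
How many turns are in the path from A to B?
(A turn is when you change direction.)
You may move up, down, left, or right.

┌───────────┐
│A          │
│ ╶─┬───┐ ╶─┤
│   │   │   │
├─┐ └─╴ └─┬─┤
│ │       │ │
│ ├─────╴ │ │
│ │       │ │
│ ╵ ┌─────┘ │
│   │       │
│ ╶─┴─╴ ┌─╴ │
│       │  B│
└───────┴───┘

Directions: down, right, down, right, right, right, down, left, left, left, down, left, down, right, right, right, up, right, right, down
Number of turns: 12

Solution:

┌───────────┐
│A          │
│ ╶─┬───┐ ╶─┤
│↳ ↓│   │   │
├─┐ └─╴ └─┬─┤
│ │↳ → → ↓│ │
│ ├─────╴ │ │
│ │↓ ← ← ↲│ │
│ ╵ ┌─────┘ │
│↓ ↲│  ↱ → ↓│
│ ╶─┴─╴ ┌─╴ │
│↳ → → ↑│  B│
└───────┴───┘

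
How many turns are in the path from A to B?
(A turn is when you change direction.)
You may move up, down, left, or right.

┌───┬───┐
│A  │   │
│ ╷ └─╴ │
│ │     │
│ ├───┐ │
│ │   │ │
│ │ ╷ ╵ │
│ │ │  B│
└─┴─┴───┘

Directions: right, down, right, right, down, down
Number of turns: 3

Solution:

┌───┬───┐
│A ↓│   │
│ ╷ └─╴ │
│ │↳ → ↓│
│ ├───┐ │
│ │   │↓│
│ │ ╷ ╵ │
│ │ │  B│
└─┴─┴───┘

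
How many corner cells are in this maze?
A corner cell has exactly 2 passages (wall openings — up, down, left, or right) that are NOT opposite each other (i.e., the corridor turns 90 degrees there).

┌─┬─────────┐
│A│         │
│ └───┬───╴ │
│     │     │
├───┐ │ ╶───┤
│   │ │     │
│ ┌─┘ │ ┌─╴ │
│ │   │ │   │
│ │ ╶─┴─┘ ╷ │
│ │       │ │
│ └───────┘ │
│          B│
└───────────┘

Counting corner cells (2 non-opposite passages):
Total corners: 14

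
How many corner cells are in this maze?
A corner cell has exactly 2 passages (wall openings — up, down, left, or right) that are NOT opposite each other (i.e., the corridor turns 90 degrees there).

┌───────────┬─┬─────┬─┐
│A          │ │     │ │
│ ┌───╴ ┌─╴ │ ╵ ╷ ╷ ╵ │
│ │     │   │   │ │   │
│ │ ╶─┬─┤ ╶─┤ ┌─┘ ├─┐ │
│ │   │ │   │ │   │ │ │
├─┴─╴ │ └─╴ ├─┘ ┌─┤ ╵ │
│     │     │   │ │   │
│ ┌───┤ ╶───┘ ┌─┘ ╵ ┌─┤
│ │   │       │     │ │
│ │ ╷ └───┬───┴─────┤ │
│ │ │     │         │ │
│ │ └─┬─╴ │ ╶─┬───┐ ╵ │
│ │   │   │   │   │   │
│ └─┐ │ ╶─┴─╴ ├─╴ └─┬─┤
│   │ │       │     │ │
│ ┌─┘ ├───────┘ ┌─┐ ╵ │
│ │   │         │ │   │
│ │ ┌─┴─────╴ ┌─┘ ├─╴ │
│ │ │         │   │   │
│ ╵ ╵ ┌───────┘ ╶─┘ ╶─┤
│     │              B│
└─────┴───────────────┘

Counting corner cells (2 non-opposite passages):
Total corners: 56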